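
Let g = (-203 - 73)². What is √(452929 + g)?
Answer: √529105 ≈ 727.40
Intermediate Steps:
g = 76176 (g = (-276)² = 76176)
√(452929 + g) = √(452929 + 76176) = √529105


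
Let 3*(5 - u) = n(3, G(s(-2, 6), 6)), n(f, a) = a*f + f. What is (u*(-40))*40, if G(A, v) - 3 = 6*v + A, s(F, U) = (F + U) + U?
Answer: 72000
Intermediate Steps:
s(F, U) = F + 2*U
G(A, v) = 3 + A + 6*v (G(A, v) = 3 + (6*v + A) = 3 + (A + 6*v) = 3 + A + 6*v)
n(f, a) = f + a*f
u = -45 (u = 5 - (1 + (3 + (-2 + 2*6) + 6*6)) = 5 - (1 + (3 + (-2 + 12) + 36)) = 5 - (1 + (3 + 10 + 36)) = 5 - (1 + 49) = 5 - 50 = -45)
(u*(-40))*40 = -45*(-40)*40 = 1800*40 = 72000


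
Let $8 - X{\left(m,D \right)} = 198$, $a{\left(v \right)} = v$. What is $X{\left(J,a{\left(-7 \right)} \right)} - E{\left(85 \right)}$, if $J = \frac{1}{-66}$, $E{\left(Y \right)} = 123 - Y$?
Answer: $-228$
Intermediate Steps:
$J = - \frac{1}{66} \approx -0.015152$
$X{\left(m,D \right)} = -190$ ($X{\left(m,D \right)} = 8 - 198 = -190$)
$X{\left(J,a{\left(-7 \right)} \right)} - E{\left(85 \right)} = -190 - \left(123 - 85\right) = -190 - 38 = -228$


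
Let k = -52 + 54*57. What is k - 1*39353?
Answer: -36327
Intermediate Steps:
k = 3026 (k = -52 + 3078 = 3026)
k - 1*39353 = 3026 - 1*39353 = 3026 - 39353 = -36327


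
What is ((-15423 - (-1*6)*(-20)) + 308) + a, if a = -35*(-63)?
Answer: -13030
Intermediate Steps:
a = 2205
((-15423 - (-1*6)*(-20)) + 308) + a = ((-15423 - (-1*6)*(-20)) + 308) + 2205 = ((-15423 - (-6)*(-20)) + 308) + 2205 = ((-15423 - 1*120) + 308) + 2205 = ((-15423 - 120) + 308) + 2205 = (-15543 + 308) + 2205 = -15235 + 2205 = -13030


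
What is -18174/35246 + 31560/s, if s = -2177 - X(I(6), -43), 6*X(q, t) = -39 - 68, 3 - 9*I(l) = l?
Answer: -690962673/45661193 ≈ -15.132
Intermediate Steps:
I(l) = ⅓ - l/9
X(q, t) = -107/6 (X(q, t) = (-39 - 68)/6 = (⅙)*(-107) = -107/6)
s = -12955/6 (s = -2177 - 1*(-107/6) = -2177 + 107/6 = -12955/6 ≈ -2159.2)
-18174/35246 + 31560/s = -18174/35246 + 31560/(-12955/6) = -18174*1/35246 + 31560*(-6/12955) = -9087/17623 - 37872/2591 = -690962673/45661193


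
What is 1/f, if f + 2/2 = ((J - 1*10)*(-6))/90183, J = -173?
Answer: -30061/29695 ≈ -1.0123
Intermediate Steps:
f = -29695/30061 (f = -1 + ((-173 - 1*10)*(-6))/90183 = -1 + ((-173 - 10)*(-6))*(1/90183) = -1 - 183*(-6)*(1/90183) = -1 + 1098*(1/90183) = -1 + 366/30061 = -29695/30061 ≈ -0.98782)
1/f = 1/(-29695/30061) = -30061/29695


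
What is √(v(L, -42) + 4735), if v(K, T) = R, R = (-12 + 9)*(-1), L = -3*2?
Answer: √4738 ≈ 68.833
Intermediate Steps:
L = -6
R = 3 (R = -3*(-1) = 3)
v(K, T) = 3
√(v(L, -42) + 4735) = √(3 + 4735) = √4738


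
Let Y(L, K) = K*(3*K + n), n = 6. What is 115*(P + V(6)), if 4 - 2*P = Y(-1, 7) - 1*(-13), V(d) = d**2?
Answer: -7245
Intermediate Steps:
Y(L, K) = K*(6 + 3*K) (Y(L, K) = K*(3*K + 6) = K*(6 + 3*K))
P = -99 (P = 2 - (3*7*(2 + 7) - 1*(-13))/2 = 2 - (3*7*9 + 13)/2 = 2 - (189 + 13)/2 = 2 - 1/2*202 = 2 - 101 = -99)
115*(P + V(6)) = 115*(-99 + 6**2) = 115*(-99 + 36) = 115*(-63) = -7245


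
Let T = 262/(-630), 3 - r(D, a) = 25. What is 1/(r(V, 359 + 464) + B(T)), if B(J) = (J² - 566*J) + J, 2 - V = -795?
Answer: 99225/21148936 ≈ 0.0046917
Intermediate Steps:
V = 797 (V = 2 - 1*(-795) = 2 + 795 = 797)
r(D, a) = -22 (r(D, a) = 3 - 1*25 = 3 - 25 = -22)
T = -131/315 (T = 262*(-1/630) = -131/315 ≈ -0.41587)
B(J) = J² - 565*J
1/(r(V, 359 + 464) + B(T)) = 1/(-22 - 131*(-565 - 131/315)/315) = 1/(-22 - 131/315*(-178106/315)) = 1/(-22 + 23331886/99225) = 1/(21148936/99225) = 99225/21148936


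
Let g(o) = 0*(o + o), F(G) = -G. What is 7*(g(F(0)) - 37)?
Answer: -259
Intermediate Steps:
g(o) = 0 (g(o) = 0*(2*o) = 0)
7*(g(F(0)) - 37) = 7*(0 - 37) = 7*(-37) = -259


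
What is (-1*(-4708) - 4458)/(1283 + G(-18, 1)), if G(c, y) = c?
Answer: 50/253 ≈ 0.19763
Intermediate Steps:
(-1*(-4708) - 4458)/(1283 + G(-18, 1)) = (-1*(-4708) - 4458)/(1283 - 18) = (4708 - 4458)/1265 = 250*(1/1265) = 50/253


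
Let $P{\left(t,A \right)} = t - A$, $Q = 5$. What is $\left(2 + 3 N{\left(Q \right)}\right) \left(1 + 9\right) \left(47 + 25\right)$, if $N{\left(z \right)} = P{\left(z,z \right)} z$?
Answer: $1440$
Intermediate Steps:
$N{\left(z \right)} = 0$ ($N{\left(z \right)} = \left(z - z\right) z = 0 z = 0$)
$\left(2 + 3 N{\left(Q \right)}\right) \left(1 + 9\right) \left(47 + 25\right) = \left(2 + 3 \cdot 0\right) \left(1 + 9\right) \left(47 + 25\right) = \left(2 + 0\right) 10 \cdot 72 = 2 \cdot 10 \cdot 72 = 20 \cdot 72 = 1440$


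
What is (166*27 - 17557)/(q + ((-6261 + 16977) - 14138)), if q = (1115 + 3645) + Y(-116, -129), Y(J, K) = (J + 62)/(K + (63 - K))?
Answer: -18305/1872 ≈ -9.7783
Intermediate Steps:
Y(J, K) = 62/63 + J/63 (Y(J, K) = (62 + J)/63 = (62 + J)*(1/63) = 62/63 + J/63)
q = 33314/7 (q = (1115 + 3645) + (62/63 + (1/63)*(-116)) = 4760 + (62/63 - 116/63) = 4760 - 6/7 = 33314/7 ≈ 4759.1)
(166*27 - 17557)/(q + ((-6261 + 16977) - 14138)) = (166*27 - 17557)/(33314/7 + ((-6261 + 16977) - 14138)) = (4482 - 17557)/(33314/7 + (10716 - 14138)) = -13075/(33314/7 - 3422) = -13075/9360/7 = -13075*7/9360 = -18305/1872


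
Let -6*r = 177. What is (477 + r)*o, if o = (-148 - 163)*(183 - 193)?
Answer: 1391725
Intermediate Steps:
r = -59/2 (r = -⅙*177 = -59/2 ≈ -29.500)
o = 3110 (o = -311*(-10) = 3110)
(477 + r)*o = (477 - 59/2)*3110 = (895/2)*3110 = 1391725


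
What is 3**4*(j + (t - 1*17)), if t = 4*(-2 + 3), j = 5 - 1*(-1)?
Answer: -567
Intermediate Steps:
j = 6 (j = 5 + 1 = 6)
t = 4 (t = 4*1 = 4)
3**4*(j + (t - 1*17)) = 3**4*(6 + (4 - 1*17)) = 81*(6 + (4 - 17)) = 81*(6 - 13) = 81*(-7) = -567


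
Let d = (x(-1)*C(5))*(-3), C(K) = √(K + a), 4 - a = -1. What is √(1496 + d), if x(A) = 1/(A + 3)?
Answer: √(5984 - 6*√10)/2 ≈ 38.617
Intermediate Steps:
a = 5 (a = 4 - 1*(-1) = 4 + 1 = 5)
x(A) = 1/(3 + A)
C(K) = √(5 + K) (C(K) = √(K + 5) = √(5 + K))
d = -3*√10/2 (d = (√(5 + 5)/(3 - 1))*(-3) = (√10/2)*(-3) = -3*√10/2 ≈ -4.7434)
√(1496 + d) = √(1496 - 3*√10/2)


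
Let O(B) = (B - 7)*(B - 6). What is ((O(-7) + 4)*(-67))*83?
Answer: -1034346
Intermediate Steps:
O(B) = (-7 + B)*(-6 + B)
((O(-7) + 4)*(-67))*83 = (((42 + (-7)² - 13*(-7)) + 4)*(-67))*83 = (((42 + 49 + 91) + 4)*(-67))*83 = ((182 + 4)*(-67))*83 = (186*(-67))*83 = -12462*83 = -1034346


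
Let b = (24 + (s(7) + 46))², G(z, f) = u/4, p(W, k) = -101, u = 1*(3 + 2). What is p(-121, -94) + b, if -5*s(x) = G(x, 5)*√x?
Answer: 76791/16 - 35*√7 ≈ 4706.8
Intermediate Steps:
u = 5 (u = 1*5 = 5)
G(z, f) = 5/4
s(x) = -√x/4
b = (70 - √7/4)² (b = (24 + (-√7/4 + 46))² = (24 + (46 - √7/4))² = (70 - √7/4)² ≈ 4807.8)
p(-121, -94) + b = -101 + (280 - √7)²/16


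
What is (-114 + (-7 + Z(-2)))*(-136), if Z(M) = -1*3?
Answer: 16864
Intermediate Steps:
Z(M) = -3
(-114 + (-7 + Z(-2)))*(-136) = (-114 + (-7 - 3))*(-136) = (-114 - 10)*(-136) = -124*(-136) = 16864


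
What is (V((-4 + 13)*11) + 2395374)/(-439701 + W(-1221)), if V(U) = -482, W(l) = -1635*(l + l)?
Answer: 2394892/3552969 ≈ 0.67405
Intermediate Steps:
W(l) = -3270*l
(V((-4 + 13)*11) + 2395374)/(-439701 + W(-1221)) = (-482 + 2395374)/(-439701 - 3270*(-1221)) = 2394892/(-439701 + 3992670) = 2394892/3552969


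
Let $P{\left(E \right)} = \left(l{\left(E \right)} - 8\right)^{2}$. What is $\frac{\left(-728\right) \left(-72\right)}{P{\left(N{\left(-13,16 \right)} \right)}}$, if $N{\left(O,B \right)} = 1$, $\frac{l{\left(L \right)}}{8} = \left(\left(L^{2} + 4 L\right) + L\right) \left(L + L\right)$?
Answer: $\frac{819}{121} \approx 6.7686$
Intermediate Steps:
$l{\left(L \right)} = 16 L \left(L^{2} + 5 L\right)$ ($l{\left(L \right)} = 8 \left(\left(L^{2} + 4 L\right) + L\right) \left(L + L\right) = 8 \left(L^{2} + 5 L\right) 2 L = 8 \cdot 2 L \left(L^{2} + 5 L\right) = 16 L \left(L^{2} + 5 L\right)$)
$P{\left(E \right)} = \left(-8 + 16 E^{2} \left(5 + E\right)\right)^{2}$ ($P{\left(E \right)} = \left(16 E^{2} \left(5 + E\right) - 8\right)^{2} = \left(-8 + 16 E^{2} \left(5 + E\right)\right)^{2}$)
$\frac{\left(-728\right) \left(-72\right)}{P{\left(N{\left(-13,16 \right)} \right)}} = \frac{\left(-728\right) \left(-72\right)}{64 \left(-1 + 2 \cdot 1^{2} \left(5 + 1\right)\right)^{2}} = \frac{52416}{64 \left(-1 + 2 \cdot 1 \cdot 6\right)^{2}} = \frac{52416}{64 \left(-1 + 12\right)^{2}} = \frac{52416}{64 \cdot 11^{2}} = \frac{52416}{64 \cdot 121} = \frac{52416}{7744} = 52416 \cdot \frac{1}{7744} = \frac{819}{121}$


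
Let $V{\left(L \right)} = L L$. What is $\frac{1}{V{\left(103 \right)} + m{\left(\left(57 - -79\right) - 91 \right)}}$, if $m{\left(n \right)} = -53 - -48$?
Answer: $\frac{1}{10604} \approx 9.4304 \cdot 10^{-5}$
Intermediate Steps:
$m{\left(n \right)} = -5$ ($m{\left(n \right)} = -53 + 48 = -5$)
$V{\left(L \right)} = L^{2}$
$\frac{1}{V{\left(103 \right)} + m{\left(\left(57 - -79\right) - 91 \right)}} = \frac{1}{103^{2} - 5} = \frac{1}{10609 - 5} = \frac{1}{10604}$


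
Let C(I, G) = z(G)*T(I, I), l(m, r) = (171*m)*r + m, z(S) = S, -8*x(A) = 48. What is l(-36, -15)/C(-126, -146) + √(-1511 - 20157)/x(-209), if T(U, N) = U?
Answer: 2564/511 - I*√5417/3 ≈ 5.0176 - 24.533*I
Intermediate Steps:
x(A) = -6 (x(A) = -⅛*48 = -6)
l(m, r) = m + 171*m*r (l(m, r) = 171*m*r + m = m + 171*m*r)
C(I, G) = G*I
l(-36, -15)/C(-126, -146) + √(-1511 - 20157)/x(-209) = (-36*(1 + 171*(-15)))/((-146*(-126))) + √(-1511 - 20157)/(-6) = -36*(1 - 2565)/18396 + √(-21668)*(-⅙) = -36*(-2564)*(1/18396) + (2*I*√5417)*(-⅙) = 92304*(1/18396) - I*√5417/3 = 2564/511 - I*√5417/3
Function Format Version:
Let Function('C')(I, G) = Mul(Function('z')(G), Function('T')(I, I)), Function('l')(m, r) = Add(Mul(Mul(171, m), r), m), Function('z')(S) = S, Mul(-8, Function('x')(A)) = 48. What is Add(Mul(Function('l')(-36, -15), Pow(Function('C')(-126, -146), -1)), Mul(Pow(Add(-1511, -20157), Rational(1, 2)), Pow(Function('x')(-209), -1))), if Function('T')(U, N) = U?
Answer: Add(Rational(2564, 511), Mul(Rational(-1, 3), I, Pow(5417, Rational(1, 2)))) ≈ Add(5.0176, Mul(-24.533, I))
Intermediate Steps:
Function('x')(A) = -6 (Function('x')(A) = Mul(Rational(-1, 8), 48) = -6)
Function('l')(m, r) = Add(m, Mul(171, m, r)) (Function('l')(m, r) = Add(Mul(171, m, r), m) = Add(m, Mul(171, m, r)))
Function('C')(I, G) = Mul(G, I)
Add(Mul(Function('l')(-36, -15), Pow(Function('C')(-126, -146), -1)), Mul(Pow(Add(-1511, -20157), Rational(1, 2)), Pow(Function('x')(-209), -1))) = Add(Mul(Mul(-36, Add(1, Mul(171, -15))), Pow(Mul(-146, -126), -1)), Mul(Pow(Add(-1511, -20157), Rational(1, 2)), Pow(-6, -1))) = Add(Mul(Mul(-36, Add(1, -2565)), Pow(18396, -1)), Mul(Pow(-21668, Rational(1, 2)), Rational(-1, 6))) = Add(Mul(Mul(-36, -2564), Rational(1, 18396)), Mul(Mul(2, I, Pow(5417, Rational(1, 2))), Rational(-1, 6))) = Add(Mul(92304, Rational(1, 18396)), Mul(Rational(-1, 3), I, Pow(5417, Rational(1, 2)))) = Add(Rational(2564, 511), Mul(Rational(-1, 3), I, Pow(5417, Rational(1, 2))))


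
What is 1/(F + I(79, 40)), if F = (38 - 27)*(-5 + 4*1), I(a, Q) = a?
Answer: 1/68 ≈ 0.014706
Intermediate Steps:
F = -11 (F = 11*(-5 + 4) = 11*(-1) = -11)
1/(F + I(79, 40)) = 1/(-11 + 79) = 1/68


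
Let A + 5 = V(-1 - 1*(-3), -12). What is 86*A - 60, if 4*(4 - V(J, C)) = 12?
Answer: -404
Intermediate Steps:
V(J, C) = 1 (V(J, C) = 4 - ¼*12 = 4 - 3 = 1)
A = -4 (A = -5 + 1 = -4)
86*A - 60 = 86*(-4) - 60 = -344 - 60 = -404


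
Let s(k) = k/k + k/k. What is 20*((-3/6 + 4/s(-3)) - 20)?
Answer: -370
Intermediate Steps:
s(k) = 2 (s(k) = 1 + 1 = 2)
20*((-3/6 + 4/s(-3)) - 20) = 20*((-3/6 + 4/2) - 20) = 20*((-3*⅙ + 4*(½)) - 20) = 20*((-½ + 2) - 20) = 20*(3/2 - 20) = 20*(-37/2) = -370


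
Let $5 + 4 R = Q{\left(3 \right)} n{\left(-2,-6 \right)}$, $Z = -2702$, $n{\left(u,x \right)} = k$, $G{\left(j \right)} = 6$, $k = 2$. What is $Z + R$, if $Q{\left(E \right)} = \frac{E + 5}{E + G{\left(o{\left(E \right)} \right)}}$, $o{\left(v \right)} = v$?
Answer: $- \frac{97301}{36} \approx -2702.8$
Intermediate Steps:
$n{\left(u,x \right)} = 2$
$Q{\left(E \right)} = \frac{5 + E}{6 + E}$ ($Q{\left(E \right)} = \frac{E + 5}{E + 6} = \frac{5 + E}{6 + E}$)
$R = - \frac{29}{36}$ ($R = - \frac{5}{4} + \frac{\frac{5 + 3}{6 + 3} \cdot 2}{4} = - \frac{5}{4} + \frac{\frac{1}{9} \cdot 8 \cdot 2}{4} = - \frac{5}{4} + \frac{\frac{8}{9} \cdot 2}{4} = - \frac{5}{4} + \frac{1}{4} \cdot \frac{16}{9} = - \frac{5}{4} + \frac{4}{9} = - \frac{29}{36} \approx -0.80556$)
$Z + R = -2702 - \frac{29}{36} = - \frac{97301}{36}$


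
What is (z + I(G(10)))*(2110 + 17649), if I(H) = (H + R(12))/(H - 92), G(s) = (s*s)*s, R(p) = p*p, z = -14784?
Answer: -66304920638/227 ≈ -2.9209e+8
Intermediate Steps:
R(p) = p**2
G(s) = s**3 (G(s) = s**2*s = s**3)
I(H) = (144 + H)/(-92 + H) (I(H) = (H + 12**2)/(H - 92) = (H + 144)/(-92 + H) = (144 + H)/(-92 + H))
(z + I(G(10)))*(2110 + 17649) = (-14784 + (144 + 10**3)/(-92 + 10**3))*(2110 + 17649) = (-14784 + (144 + 1000)/(-92 + 1000))*19759 = (-14784 + 1144/908)*19759 = (-14784 + (1/908)*1144)*19759 = (-14784 + 286/227)*19759 = -3355682/227*19759 = -66304920638/227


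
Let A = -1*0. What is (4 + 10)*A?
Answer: 0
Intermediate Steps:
A = 0
(4 + 10)*A = (4 + 10)*0 = 14*0 = 0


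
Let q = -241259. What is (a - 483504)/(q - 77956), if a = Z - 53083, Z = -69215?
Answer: 201934/106405 ≈ 1.8978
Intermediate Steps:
a = -122298 (a = -69215 - 53083 = -122298)
(a - 483504)/(q - 77956) = (-122298 - 483504)/(-241259 - 77956) = -605802/(-319215) = -605802*(-1/319215) = 201934/106405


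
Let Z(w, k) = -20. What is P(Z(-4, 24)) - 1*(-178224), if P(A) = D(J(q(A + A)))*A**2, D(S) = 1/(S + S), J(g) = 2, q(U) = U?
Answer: 178324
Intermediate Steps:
D(S) = 1/(2*S)
P(A) = A**2/4 (P(A) = ((1/2)/2)*A**2 = ((1/2)*(1/2))*A**2 = A**2/4)
P(Z(-4, 24)) - 1*(-178224) = (1/4)*(-20)**2 - 1*(-178224) = (1/4)*400 + 178224 = 100 + 178224 = 178324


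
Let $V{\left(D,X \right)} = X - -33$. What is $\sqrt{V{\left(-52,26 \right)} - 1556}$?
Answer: $i \sqrt{1497} \approx 38.691 i$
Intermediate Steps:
$V{\left(D,X \right)} = 33 + X$ ($V{\left(D,X \right)} = X + 33 = 33 + X$)
$\sqrt{V{\left(-52,26 \right)} - 1556} = \sqrt{\left(33 + 26\right) - 1556} = \sqrt{59 - 1556} = \sqrt{-1497} = i \sqrt{1497}$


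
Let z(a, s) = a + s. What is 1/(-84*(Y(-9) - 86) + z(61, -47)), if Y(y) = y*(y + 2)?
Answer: 1/1946 ≈ 0.00051387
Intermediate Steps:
Y(y) = y*(2 + y)
1/(-84*(Y(-9) - 86) + z(61, -47)) = 1/(-84*(-9*(2 - 9) - 86) + (61 - 47)) = 1/(-84*(-9*(-7) - 86) + 14) = 1/(-84*(63 - 86) + 14) = 1/(-84*(-23) + 14) = 1/(1932 + 14) = 1/1946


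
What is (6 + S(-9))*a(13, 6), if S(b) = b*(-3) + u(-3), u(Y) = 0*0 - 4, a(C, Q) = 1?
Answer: 29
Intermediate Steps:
u(Y) = -4 (u(Y) = 0 - 4 = -4)
S(b) = -4 - 3*b (S(b) = b*(-3) - 4 = -3*b - 4 = -4 - 3*b)
(6 + S(-9))*a(13, 6) = (6 + (-4 - 3*(-9)))*1 = (6 + (-4 + 27))*1 = (6 + 23)*1 = 29*1 = 29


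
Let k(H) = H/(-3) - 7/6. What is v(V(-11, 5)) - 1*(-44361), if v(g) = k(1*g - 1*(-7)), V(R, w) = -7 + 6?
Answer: 266147/6 ≈ 44358.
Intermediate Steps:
k(H) = -7/6 - H/3 (k(H) = H*(-⅓) - 7*⅙ = -H/3 - 7/6 = -7/6 - H/3)
V(R, w) = -1
v(g) = -7/2 - g/3 (v(g) = -7/6 - (1*g - 1*(-7))/3 = -7/6 - (g + 7)/3 = -7/6 - (7 + g)/3 = -7/6 + (-7/3 - g/3) = -7/2 - g/3)
v(V(-11, 5)) - 1*(-44361) = (-7/2 - ⅓*(-1)) - 1*(-44361) = (-7/2 + ⅓) + 44361 = -19/6 + 44361 = 266147/6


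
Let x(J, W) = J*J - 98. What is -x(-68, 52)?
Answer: -4526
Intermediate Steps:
x(J, W) = -98 + J**2 (x(J, W) = J**2 - 98 = -98 + J**2)
-x(-68, 52) = -(-98 + (-68)**2) = -(-98 + 4624) = -1*4526 = -4526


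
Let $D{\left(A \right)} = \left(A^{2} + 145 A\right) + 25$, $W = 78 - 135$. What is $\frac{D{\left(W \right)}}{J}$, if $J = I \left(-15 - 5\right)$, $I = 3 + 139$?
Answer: $\frac{4991}{2840} \approx 1.7574$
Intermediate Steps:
$I = 142$
$W = -57$ ($W = 78 - 135 = -57$)
$D{\left(A \right)} = 25 + A^{2} + 145 A$
$J = -2840$ ($J = 142 \left(-15 - 5\right) = 142 \left(-20\right) = -2840$)
$\frac{D{\left(W \right)}}{J} = \frac{25 + \left(-57\right)^{2} + 145 \left(-57\right)}{-2840} = \left(25 + 3249 - 8265\right) \left(- \frac{1}{2840}\right) = \left(-4991\right) \left(- \frac{1}{2840}\right) = \frac{4991}{2840}$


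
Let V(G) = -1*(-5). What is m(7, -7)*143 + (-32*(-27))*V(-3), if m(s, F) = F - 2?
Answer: 3033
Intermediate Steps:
m(s, F) = -2 + F
V(G) = 5
m(7, -7)*143 + (-32*(-27))*V(-3) = (-2 - 7)*143 - 32*(-27)*5 = -9*143 + 864*5 = -1287 + 4320 = 3033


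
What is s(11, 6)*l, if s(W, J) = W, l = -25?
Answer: -275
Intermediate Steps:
s(11, 6)*l = 11*(-25) = -275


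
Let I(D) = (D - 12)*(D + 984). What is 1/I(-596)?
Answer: -1/235904 ≈ -4.2390e-6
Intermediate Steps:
I(D) = (-12 + D)*(984 + D)
1/I(-596) = 1/(-11808 + (-596)² + 972*(-596)) = 1/(-11808 + 355216 - 579312) = 1/(-235904) = -1/235904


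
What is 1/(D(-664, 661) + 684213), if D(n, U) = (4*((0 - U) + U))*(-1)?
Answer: 1/684213 ≈ 1.4615e-6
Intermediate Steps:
D(n, U) = 0 (D(n, U) = (4*(-U + U))*(-1) = (4*0)*(-1) = 0*(-1) = 0)
1/(D(-664, 661) + 684213) = 1/(0 + 684213) = 1/684213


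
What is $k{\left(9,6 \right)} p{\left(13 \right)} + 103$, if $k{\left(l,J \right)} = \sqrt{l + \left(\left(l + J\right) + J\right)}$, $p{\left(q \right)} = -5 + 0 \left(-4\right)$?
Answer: $103 - 5 \sqrt{30} \approx 75.614$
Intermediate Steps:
$p{\left(q \right)} = -5$ ($p{\left(q \right)} = -5 + 0 = -5$)
$k{\left(l,J \right)} = \sqrt{2 J + 2 l}$ ($k{\left(l,J \right)} = \sqrt{l + \left(\left(J + l\right) + J\right)} = \sqrt{l + \left(l + 2 J\right)} = \sqrt{2 J + 2 l}$)
$k{\left(9,6 \right)} p{\left(13 \right)} + 103 = \sqrt{2 \cdot 6 + 2 \cdot 9} \left(-5\right) + 103 = \sqrt{12 + 18} \left(-5\right) + 103 = \sqrt{30} \left(-5\right) + 103 = - 5 \sqrt{30} + 103 = 103 - 5 \sqrt{30}$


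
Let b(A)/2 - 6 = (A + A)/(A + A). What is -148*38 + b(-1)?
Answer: -5610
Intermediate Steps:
b(A) = 14 (b(A) = 12 + 2*((A + A)/(A + A)) = 12 + 2*((2*A)/((2*A))) = 12 + 2*((2*A)*(1/(2*A))) = 12 + 2*1 = 12 + 2 = 14)
-148*38 + b(-1) = -148*38 + 14 = -5624 + 14 = -5610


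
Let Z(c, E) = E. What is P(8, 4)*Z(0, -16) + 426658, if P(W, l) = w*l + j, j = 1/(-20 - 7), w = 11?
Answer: 11500774/27 ≈ 4.2595e+5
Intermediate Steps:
j = -1/27 (j = 1/(-27) = -1/27 ≈ -0.037037)
P(W, l) = -1/27 + 11*l (P(W, l) = 11*l - 1/27 = -1/27 + 11*l)
P(8, 4)*Z(0, -16) + 426658 = (-1/27 + 11*4)*(-16) + 426658 = (-1/27 + 44)*(-16) + 426658 = (1187/27)*(-16) + 426658 = -18992/27 + 426658 = 11500774/27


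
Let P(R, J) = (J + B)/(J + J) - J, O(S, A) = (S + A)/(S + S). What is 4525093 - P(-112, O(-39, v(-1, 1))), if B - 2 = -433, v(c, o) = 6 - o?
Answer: 3000464392/663 ≈ 4.5256e+6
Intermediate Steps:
O(S, A) = (A + S)/(2*S) (O(S, A) = (A + S)/((2*S)) = (A + S)*(1/(2*S)) = (A + S)/(2*S))
B = -431 (B = 2 - 433 = -431)
P(R, J) = -J + (-431 + J)/(2*J) (P(R, J) = (J - 431)/(J + J) - J = (-431 + J)/((2*J)) - J = (-431 + J)*(1/(2*J)) - J = (-431 + J)/(2*J) - J = -J + (-431 + J)/(2*J))
4525093 - P(-112, O(-39, v(-1, 1))) = 4525093 - (½ - ((6 - 1*1) - 39)/(2*(-39)) - 431*(-78/((6 - 1*1) - 39))/2) = 4525093 - (½ - (-1)*((6 - 1) - 39)/(2*39) - 431*(-78/((6 - 1) - 39))/2) = 4525093 - (½ - (-1)*(5 - 39)/(2*39) - 431*(-78/(5 - 39))/2) = 4525093 - (½ - (-1)*(-34)/(2*39) - 431/(2*((½)*(-1/39)*(-34)))) = 4525093 - (½ - 1*17/39 - 431/(2*17/39)) = 4525093 - (½ - 17/39 - 431/2*39/17) = 4525093 - (½ - 17/39 - 16809/34) = 4525093 - 1*(-327733/663) = 4525093 + 327733/663 = 3000464392/663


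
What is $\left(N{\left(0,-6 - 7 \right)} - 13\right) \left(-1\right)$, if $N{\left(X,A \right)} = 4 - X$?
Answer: $9$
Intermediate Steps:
$\left(N{\left(0,-6 - 7 \right)} - 13\right) \left(-1\right) = \left(\left(4 - 0\right) - 13\right) \left(-1\right) = \left(\left(4 + 0\right) - 13\right) \left(-1\right) = \left(4 - 13\right) \left(-1\right) = \left(-9\right) \left(-1\right) = 9$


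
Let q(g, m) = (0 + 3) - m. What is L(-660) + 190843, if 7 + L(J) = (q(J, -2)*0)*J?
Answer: 190836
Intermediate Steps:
q(g, m) = 3 - m
L(J) = -7 (L(J) = -7 + ((3 - 1*(-2))*0)*J = -7 + ((3 + 2)*0)*J = -7 + (5*0)*J = -7 + 0*J = -7 + 0 = -7)
L(-660) + 190843 = -7 + 190843 = 190836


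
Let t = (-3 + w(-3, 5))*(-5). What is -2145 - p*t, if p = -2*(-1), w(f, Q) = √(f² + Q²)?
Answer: -2175 + 10*√34 ≈ -2116.7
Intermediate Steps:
w(f, Q) = √(Q² + f²)
t = 15 - 5*√34 (t = (-3 + √(5² + (-3)²))*(-5) = (-3 + √(25 + 9))*(-5) = (-3 + √34)*(-5) = 15 - 5*√34 ≈ -14.155)
p = 2
-2145 - p*t = -2145 - 2*(15 - 5*√34) = -2145 - (30 - 10*√34) = -2145 + (-30 + 10*√34) = -2175 + 10*√34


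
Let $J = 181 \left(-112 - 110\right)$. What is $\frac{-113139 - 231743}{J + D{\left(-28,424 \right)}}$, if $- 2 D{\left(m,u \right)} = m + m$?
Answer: $\frac{172441}{20077} \approx 8.589$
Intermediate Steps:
$D{\left(m,u \right)} = - m$ ($D{\left(m,u \right)} = - \frac{m + m}{2} = - \frac{2 m}{2} = - m$)
$J = -40182$ ($J = 181 \left(-222\right) = -40182$)
$\frac{-113139 - 231743}{J + D{\left(-28,424 \right)}} = \frac{-113139 - 231743}{-40182 - -28} = - \frac{344882}{-40182 + 28} = - \frac{344882}{-40154} = \left(-344882\right) \left(- \frac{1}{40154}\right) = \frac{172441}{20077}$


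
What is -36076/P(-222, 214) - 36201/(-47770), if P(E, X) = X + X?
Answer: -426964123/5111390 ≈ -83.532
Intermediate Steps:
P(E, X) = 2*X
-36076/P(-222, 214) - 36201/(-47770) = -36076/(2*214) - 36201/(-47770) = -36076/428 - 36201*(-1/47770) = -36076*1/428 + 36201/47770 = -9019/107 + 36201/47770 = -426964123/5111390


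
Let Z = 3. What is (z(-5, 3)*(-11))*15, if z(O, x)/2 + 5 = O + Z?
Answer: 2310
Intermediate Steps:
z(O, x) = -4 + 2*O (z(O, x) = -10 + 2*(O + 3) = -10 + 2*(3 + O) = -10 + (6 + 2*O) = -4 + 2*O)
(z(-5, 3)*(-11))*15 = ((-4 + 2*(-5))*(-11))*15 = ((-4 - 10)*(-11))*15 = -14*(-11)*15 = 154*15 = 2310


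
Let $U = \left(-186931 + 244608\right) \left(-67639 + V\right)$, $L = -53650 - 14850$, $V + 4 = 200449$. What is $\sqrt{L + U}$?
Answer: $3 \sqrt{851087018} \approx 87520.0$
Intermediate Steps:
$V = 200445$ ($V = -4 + 200449 = 200445$)
$L = -68500$ ($L = -53650 + \left(-107117 + 92267\right) = -53650 - 14850 = -68500$)
$U = 7659851662$ ($U = \left(-186931 + 244608\right) \left(-67639 + 200445\right) = 57677 \cdot 132806 = 7659851662$)
$\sqrt{L + U} = \sqrt{-68500 + 7659851662} = \sqrt{7659783162} = 3 \sqrt{851087018}$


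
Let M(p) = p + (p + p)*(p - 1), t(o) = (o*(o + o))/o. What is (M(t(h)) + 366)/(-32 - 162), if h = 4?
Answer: -243/97 ≈ -2.5052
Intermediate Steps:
t(o) = 2*o (t(o) = (o*(2*o))/o = (2*o²)/o = 2*o)
M(p) = p + 2*p*(-1 + p) (M(p) = p + (2*p)*(-1 + p) = p + 2*p*(-1 + p))
(M(t(h)) + 366)/(-32 - 162) = ((2*4)*(-1 + 2*(2*4)) + 366)/(-32 - 162) = (8*(-1 + 2*8) + 366)/(-194) = (8*(-1 + 16) + 366)*(-1/194) = (8*15 + 366)*(-1/194) = (120 + 366)*(-1/194) = 486*(-1/194) = -243/97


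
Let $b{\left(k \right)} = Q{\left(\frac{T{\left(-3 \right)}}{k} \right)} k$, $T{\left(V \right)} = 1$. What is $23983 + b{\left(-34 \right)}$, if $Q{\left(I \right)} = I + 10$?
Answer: $23644$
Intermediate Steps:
$Q{\left(I \right)} = 10 + I$
$b{\left(k \right)} = k \left(10 + \frac{1}{k}\right)$ ($b{\left(k \right)} = \left(10 + 1 \frac{1}{k}\right) k = \left(10 + \frac{1}{k}\right) k = k \left(10 + \frac{1}{k}\right)$)
$23983 + b{\left(-34 \right)} = 23983 + \left(1 + 10 \left(-34\right)\right) = 23983 + \left(1 - 340\right) = 23983 - 339 = 23644$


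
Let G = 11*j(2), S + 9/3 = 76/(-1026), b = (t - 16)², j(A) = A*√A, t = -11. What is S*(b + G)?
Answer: -2241 - 1826*√2/27 ≈ -2336.6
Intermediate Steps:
j(A) = A^(3/2)
b = 729 (b = (-11 - 16)² = (-27)² = 729)
S = -83/27 (S = -3 + 76/(-1026) = -3 + 76*(-1/1026) = -3 - 2/27 = -83/27 ≈ -3.0741)
G = 22*√2 (G = 11*2^(3/2) = 11*(2*√2) = 22*√2 ≈ 31.113)
S*(b + G) = -83*(729 + 22*√2)/27 = -2241 - 1826*√2/27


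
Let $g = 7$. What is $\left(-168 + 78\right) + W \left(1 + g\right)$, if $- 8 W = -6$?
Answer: $-84$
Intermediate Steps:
$W = \frac{3}{4}$ ($W = \left(- \frac{1}{8}\right) \left(-6\right) = \frac{3}{4} \approx 0.75$)
$\left(-168 + 78\right) + W \left(1 + g\right) = \left(-168 + 78\right) + \frac{3 \left(1 + 7\right)}{4} = -90 + \frac{3}{4} \cdot 8 = -90 + 6 = -84$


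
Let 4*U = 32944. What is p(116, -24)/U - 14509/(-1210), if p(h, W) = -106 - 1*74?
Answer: 2710871/226490 ≈ 11.969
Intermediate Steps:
U = 8236 (U = (¼)*32944 = 8236)
p(h, W) = -180 (p(h, W) = -106 - 74 = -180)
p(116, -24)/U - 14509/(-1210) = -180/8236 - 14509/(-1210) = -180*1/8236 - 14509*(-1/1210) = -45/2059 + 1319/110 = 2710871/226490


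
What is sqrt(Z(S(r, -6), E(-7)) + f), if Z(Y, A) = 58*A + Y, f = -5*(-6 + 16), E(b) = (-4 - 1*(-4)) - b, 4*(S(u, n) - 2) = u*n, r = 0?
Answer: sqrt(358) ≈ 18.921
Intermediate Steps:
S(u, n) = 2 + n*u/4 (S(u, n) = 2 + (u*n)/4 = 2 + (n*u)/4 = 2 + n*u/4)
E(b) = -b (E(b) = (-4 + 4) - b = 0 - b = -b)
f = -50 (f = -5*10 = -50)
Z(Y, A) = Y + 58*A
sqrt(Z(S(r, -6), E(-7)) + f) = sqrt(((2 + (1/4)*(-6)*0) + 58*(-1*(-7))) - 50) = sqrt(((2 + 0) + 58*7) - 50) = sqrt((2 + 406) - 50) = sqrt(408 - 50) = sqrt(358)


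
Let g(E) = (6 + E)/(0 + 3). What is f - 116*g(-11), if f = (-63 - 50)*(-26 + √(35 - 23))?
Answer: 9394/3 - 226*√3 ≈ 2739.9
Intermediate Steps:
g(E) = 2 + E/3 (g(E) = (6 + E)/3 = (6 + E)*(⅓) = 2 + E/3)
f = 2938 - 226*√3 (f = -113*(-26 + √12) = -113*(-26 + 2*√3) = 2938 - 226*√3 ≈ 2546.6)
f - 116*g(-11) = (2938 - 226*√3) - 116*(2 + (⅓)*(-11)) = (2938 - 226*√3) - 116*(2 - 11/3) = (2938 - 226*√3) - 116*(-5/3) = (2938 - 226*√3) + 580/3 = 9394/3 - 226*√3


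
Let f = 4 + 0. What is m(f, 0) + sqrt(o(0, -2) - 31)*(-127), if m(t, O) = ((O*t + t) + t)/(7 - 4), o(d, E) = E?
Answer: 8/3 - 127*I*sqrt(33) ≈ 2.6667 - 729.56*I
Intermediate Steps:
f = 4
m(t, O) = 2*t/3 + O*t/3 (m(t, O) = ((t + O*t) + t)/3 = (2*t + O*t)*(1/3) = 2*t/3 + O*t/3)
m(f, 0) + sqrt(o(0, -2) - 31)*(-127) = (1/3)*4*(2 + 0) + sqrt(-2 - 31)*(-127) = (1/3)*4*2 + sqrt(-33)*(-127) = 8/3 + (I*sqrt(33))*(-127) = 8/3 - 127*I*sqrt(33)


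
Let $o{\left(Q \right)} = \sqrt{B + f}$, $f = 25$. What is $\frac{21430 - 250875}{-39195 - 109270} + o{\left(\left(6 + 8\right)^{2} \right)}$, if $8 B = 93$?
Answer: $\frac{45889}{29693} + \frac{\sqrt{586}}{4} \approx 7.5973$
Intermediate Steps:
$B = \frac{93}{8}$ ($B = \frac{1}{8} \cdot 93 = \frac{93}{8} \approx 11.625$)
$o{\left(Q \right)} = \frac{\sqrt{586}}{4}$ ($o{\left(Q \right)} = \sqrt{\frac{93}{8} + 25} = \sqrt{\frac{293}{8}} = \frac{\sqrt{586}}{4}$)
$\frac{21430 - 250875}{-39195 - 109270} + o{\left(\left(6 + 8\right)^{2} \right)} = \frac{21430 - 250875}{-39195 - 109270} + \frac{\sqrt{586}}{4} = - \frac{229445}{-148465} + \frac{\sqrt{586}}{4} = \left(-229445\right) \left(- \frac{1}{148465}\right) + \frac{\sqrt{586}}{4} = \frac{45889}{29693} + \frac{\sqrt{586}}{4}$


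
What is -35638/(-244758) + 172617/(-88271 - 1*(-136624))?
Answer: 21986297950/5917391787 ≈ 3.7155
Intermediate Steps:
-35638/(-244758) + 172617/(-88271 - 1*(-136624)) = -35638*(-1/244758) + 172617/(-88271 + 136624) = 17819/122379 + 172617/48353 = 21986297950/5917391787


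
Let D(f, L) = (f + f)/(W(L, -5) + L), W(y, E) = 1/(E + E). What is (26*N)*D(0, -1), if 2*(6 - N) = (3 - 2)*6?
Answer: 0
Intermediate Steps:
N = 3 (N = 6 - (3 - 2)*6/2 = 6 - 6/2 = 6 - ½*6 = 6 - 3 = 3)
W(y, E) = 1/(2*E)
D(f, L) = 2*f/(-⅒ + L) (D(f, L) = (f + f)/((½)/(-5) + L) = (2*f)/((½)*(-⅕) + L) = (2*f)/(-⅒ + L) = 2*f/(-⅒ + L))
(26*N)*D(0, -1) = (26*3)*(20*0/(-1 + 10*(-1))) = 78*(20*0/(-1 - 10)) = 78*(20*0/(-11)) = 78*(20*0*(-1/11)) = 78*0 = 0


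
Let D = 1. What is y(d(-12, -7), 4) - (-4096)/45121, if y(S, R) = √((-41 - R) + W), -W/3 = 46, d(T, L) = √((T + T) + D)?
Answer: 4096/45121 + I*√183 ≈ 0.090778 + 13.528*I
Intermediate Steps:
d(T, L) = √(1 + 2*T) (d(T, L) = √((T + T) + 1) = √(2*T + 1) = √(1 + 2*T))
W = -138 (W = -3*46 = -138)
y(S, R) = √(-179 - R) (y(S, R) = √((-41 - R) - 138) = √(-179 - R))
y(d(-12, -7), 4) - (-4096)/45121 = √(-179 - 1*4) - (-4096)/45121 = √(-179 - 4) - (-4096)/45121 = √(-183) - 1*(-4096/45121) = I*√183 + 4096/45121 = 4096/45121 + I*√183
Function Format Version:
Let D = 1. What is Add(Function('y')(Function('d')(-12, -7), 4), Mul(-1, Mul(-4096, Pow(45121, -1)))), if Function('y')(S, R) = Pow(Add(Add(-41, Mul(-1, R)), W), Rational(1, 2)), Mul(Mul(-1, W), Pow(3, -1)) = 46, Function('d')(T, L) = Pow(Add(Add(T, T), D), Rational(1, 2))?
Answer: Add(Rational(4096, 45121), Mul(I, Pow(183, Rational(1, 2)))) ≈ Add(0.090778, Mul(13.528, I))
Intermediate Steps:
Function('d')(T, L) = Pow(Add(1, Mul(2, T)), Rational(1, 2)) (Function('d')(T, L) = Pow(Add(Add(T, T), 1), Rational(1, 2)) = Pow(Add(Mul(2, T), 1), Rational(1, 2)) = Pow(Add(1, Mul(2, T)), Rational(1, 2)))
W = -138 (W = Mul(-3, 46) = -138)
Function('y')(S, R) = Pow(Add(-179, Mul(-1, R)), Rational(1, 2)) (Function('y')(S, R) = Pow(Add(Add(-41, Mul(-1, R)), -138), Rational(1, 2)) = Pow(Add(-179, Mul(-1, R)), Rational(1, 2)))
Add(Function('y')(Function('d')(-12, -7), 4), Mul(-1, Mul(-4096, Pow(45121, -1)))) = Add(Pow(Add(-179, Mul(-1, 4)), Rational(1, 2)), Mul(-1, Mul(-4096, Pow(45121, -1)))) = Add(Pow(Add(-179, -4), Rational(1, 2)), Mul(-1, Mul(-4096, Rational(1, 45121)))) = Add(Pow(-183, Rational(1, 2)), Mul(-1, Rational(-4096, 45121))) = Add(Mul(I, Pow(183, Rational(1, 2))), Rational(4096, 45121)) = Add(Rational(4096, 45121), Mul(I, Pow(183, Rational(1, 2))))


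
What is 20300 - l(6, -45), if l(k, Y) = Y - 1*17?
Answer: 20362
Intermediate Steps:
l(k, Y) = -17 + Y (l(k, Y) = Y - 17 = -17 + Y)
20300 - l(6, -45) = 20300 - (-17 - 45) = 20300 - 1*(-62) = 20300 + 62 = 20362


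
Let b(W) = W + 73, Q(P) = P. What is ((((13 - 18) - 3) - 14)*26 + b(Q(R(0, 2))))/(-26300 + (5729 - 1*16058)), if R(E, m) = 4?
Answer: 495/36629 ≈ 0.013514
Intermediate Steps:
b(W) = 73 + W
((((13 - 18) - 3) - 14)*26 + b(Q(R(0, 2))))/(-26300 + (5729 - 1*16058)) = ((((13 - 18) - 3) - 14)*26 + (73 + 4))/(-26300 + (5729 - 1*16058)) = (((-5 - 3) - 14)*26 + 77)/(-26300 + (5729 - 16058)) = ((-8 - 14)*26 + 77)/(-26300 - 10329) = (-22*26 + 77)/(-36629) = (-572 + 77)*(-1/36629) = -495*(-1/36629) = 495/36629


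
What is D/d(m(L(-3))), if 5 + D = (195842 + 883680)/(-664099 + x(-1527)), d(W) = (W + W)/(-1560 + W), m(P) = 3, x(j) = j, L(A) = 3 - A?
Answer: 571892847/332813 ≈ 1718.4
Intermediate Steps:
d(W) = 2*W/(-1560 + W) (d(W) = (2*W)/(-1560 + W) = 2*W/(-1560 + W))
D = -2203826/332813 (D = -5 + (195842 + 883680)/(-664099 - 1527) = -5 + 1079522/(-665626) = -5 + 1079522*(-1/665626) = -5 - 539761/332813 = -2203826/332813 ≈ -6.6218)
D/d(m(L(-3))) = -2203826/(332813*(2*3/(-1560 + 3))) = -2203826/(332813*(2*3/(-1557))) = -2203826/(332813*(2*3*(-1/1557))) = -2203826/(332813*(-2/519)) = -2203826/332813*(-519/2) = 571892847/332813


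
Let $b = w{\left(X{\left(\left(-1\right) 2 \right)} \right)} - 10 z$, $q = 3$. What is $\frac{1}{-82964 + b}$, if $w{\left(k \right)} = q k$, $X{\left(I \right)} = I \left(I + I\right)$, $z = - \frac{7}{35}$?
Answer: $- \frac{1}{82938} \approx -1.2057 \cdot 10^{-5}$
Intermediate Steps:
$z = - \frac{1}{5}$ ($z = \left(-7\right) \frac{1}{35} = - \frac{1}{5} \approx -0.2$)
$X{\left(I \right)} = 2 I^{2}$ ($X{\left(I \right)} = I 2 I = 2 I^{2}$)
$w{\left(k \right)} = 3 k$
$b = 26$ ($b = 3 \cdot 2 \left(\left(-1\right) 2\right)^{2} - -2 = 3 \cdot 2 \left(-2\right)^{2} + 2 = 3 \cdot 2 \cdot 4 + 2 = 3 \cdot 8 + 2 = 24 + 2 = 26$)
$\frac{1}{-82964 + b} = \frac{1}{-82964 + 26} = \frac{1}{-82938} = - \frac{1}{82938}$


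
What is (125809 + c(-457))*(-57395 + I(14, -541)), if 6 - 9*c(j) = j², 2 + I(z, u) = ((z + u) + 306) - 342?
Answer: -5946940720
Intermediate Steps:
I(z, u) = -38 + u + z (I(z, u) = -2 + (((z + u) + 306) - 342) = -2 + (((u + z) + 306) - 342) = -2 + ((306 + u + z) - 342) = -2 + (-36 + u + z) = -38 + u + z)
c(j) = ⅔ - j²/9
(125809 + c(-457))*(-57395 + I(14, -541)) = (125809 + (⅔ - ⅑*(-457)²))*(-57395 + (-38 - 541 + 14)) = (125809 + (⅔ - ⅑*208849))*(-57395 - 565) = (125809 + (⅔ - 208849/9))*(-57960) = (125809 - 208843/9)*(-57960) = (923438/9)*(-57960) = -5946940720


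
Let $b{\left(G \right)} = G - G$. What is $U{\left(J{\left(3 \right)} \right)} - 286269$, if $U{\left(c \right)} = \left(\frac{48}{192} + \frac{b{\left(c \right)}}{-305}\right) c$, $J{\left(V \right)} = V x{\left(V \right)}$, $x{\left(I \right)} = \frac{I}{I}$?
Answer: $- \frac{1145073}{4} \approx -2.8627 \cdot 10^{5}$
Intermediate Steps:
$x{\left(I \right)} = 1$
$b{\left(G \right)} = 0$
$J{\left(V \right)} = V$ ($J{\left(V \right)} = V 1 = V$)
$U{\left(c \right)} = \frac{c}{4}$ ($U{\left(c \right)} = \left(\frac{48}{192} + \frac{0}{-305}\right) c = \left(48 \cdot \frac{1}{192} + 0 \left(- \frac{1}{305}\right)\right) c = \left(\frac{1}{4} + 0\right) c = \frac{c}{4}$)
$U{\left(J{\left(3 \right)} \right)} - 286269 = \frac{1}{4} \cdot 3 - 286269 = \frac{3}{4} - 286269 = - \frac{1145073}{4}$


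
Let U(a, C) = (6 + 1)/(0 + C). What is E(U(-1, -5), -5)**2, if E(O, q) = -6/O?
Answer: 900/49 ≈ 18.367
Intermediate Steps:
U(a, C) = 7/C
E(U(-1, -5), -5)**2 = (-6/(7/(-5)))**2 = (-6/(7*(-1/5)))**2 = (-6/(-7/5))**2 = (-6*(-5/7))**2 = (30/7)**2 = 900/49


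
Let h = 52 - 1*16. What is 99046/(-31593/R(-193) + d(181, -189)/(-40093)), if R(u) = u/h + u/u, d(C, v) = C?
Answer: 623455050646/45599664947 ≈ 13.672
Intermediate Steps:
h = 36 (h = 52 - 16 = 36)
R(u) = 1 + u/36 (R(u) = u/36 + u/u = u*(1/36) + 1 = u/36 + 1 = 1 + u/36)
99046/(-31593/R(-193) + d(181, -189)/(-40093)) = 99046/(-31593/(1 + (1/36)*(-193)) + 181/(-40093)) = 99046/(-31593/(1 - 193/36) + 181*(-1/40093)) = 99046/(-31593/(-157/36) - 181/40093) = 99046/(-31593*(-36/157) - 181/40093) = 99046/(1137348/157 - 181/40093) = 99046/(45599664947/6294601) = 99046*(6294601/45599664947) = 623455050646/45599664947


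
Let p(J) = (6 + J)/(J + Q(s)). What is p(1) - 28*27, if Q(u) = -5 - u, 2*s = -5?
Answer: -2282/3 ≈ -760.67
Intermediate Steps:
s = -5/2 (s = (½)*(-5) = -5/2 ≈ -2.5000)
p(J) = (6 + J)/(-5/2 + J) (p(J) = (6 + J)/(J + (-5 - 1*(-5/2))) = (6 + J)/(J + (-5 + 5/2)) = (6 + J)/(J - 5/2) = (6 + J)/(-5/2 + J))
p(1) - 28*27 = 2*(6 + 1)/(-5 + 2*1) - 28*27 = 2*7/(-5 + 2) - 756 = 2*7/(-3) - 756 = 2*(-⅓)*7 - 756 = -14/3 - 756 = -2282/3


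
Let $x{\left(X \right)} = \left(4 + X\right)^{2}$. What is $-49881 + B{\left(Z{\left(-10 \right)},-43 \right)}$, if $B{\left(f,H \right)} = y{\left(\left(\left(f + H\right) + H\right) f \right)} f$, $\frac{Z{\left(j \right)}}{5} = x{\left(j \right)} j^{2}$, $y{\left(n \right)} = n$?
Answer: $5804135950119$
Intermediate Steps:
$Z{\left(j \right)} = 5 j^{2} \left(4 + j\right)^{2}$ ($Z{\left(j \right)} = 5 \left(4 + j\right)^{2} j^{2} = 5 j^{2} \left(4 + j\right)^{2}$)
$B{\left(f,H \right)} = f^{2} \left(f + 2 H\right)$ ($B{\left(f,H \right)} = \left(\left(f + H\right) + H\right) f f = \left(\left(H + f\right) + H\right) f f = \left(f + 2 H\right) f f = f \left(f + 2 H\right) f = f^{2} \left(f + 2 H\right)$)
$-49881 + B{\left(Z{\left(-10 \right)},-43 \right)} = -49881 + \left(5 \left(-10\right)^{2} \left(4 - 10\right)^{2}\right)^{2} \left(5 \left(-10\right)^{2} \left(4 - 10\right)^{2} + 2 \left(-43\right)\right) = -49881 + \left(5 \cdot 100 \left(-6\right)^{2}\right)^{2} \left(5 \cdot 100 \left(-6\right)^{2} - 86\right) = -49881 + \left(5 \cdot 100 \cdot 36\right)^{2} \left(5 \cdot 100 \cdot 36 - 86\right) = -49881 + 18000^{2} \left(18000 - 86\right) = -49881 + 324000000 \cdot 17914 = -49881 + 5804136000000 = 5804135950119$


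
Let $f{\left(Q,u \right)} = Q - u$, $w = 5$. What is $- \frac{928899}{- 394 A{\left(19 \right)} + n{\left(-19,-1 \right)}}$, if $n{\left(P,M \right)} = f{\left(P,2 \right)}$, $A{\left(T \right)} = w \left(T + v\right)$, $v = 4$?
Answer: $\frac{928899}{45331} \approx 20.491$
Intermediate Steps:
$A{\left(T \right)} = 20 + 5 T$ ($A{\left(T \right)} = 5 \left(T + 4\right) = 5 \left(4 + T\right) = 20 + 5 T$)
$n{\left(P,M \right)} = -2 + P$ ($n{\left(P,M \right)} = P - 2 = -2 + P$)
$- \frac{928899}{- 394 A{\left(19 \right)} + n{\left(-19,-1 \right)}} = - \frac{928899}{- 394 \left(20 + 5 \cdot 19\right) - 21} = - \frac{928899}{- 394 \left(20 + 95\right) - 21} = - \frac{928899}{\left(-394\right) 115 - 21} = - \frac{928899}{-45310 - 21} = - \frac{928899}{-45331} = \left(-928899\right) \left(- \frac{1}{45331}\right) = \frac{928899}{45331}$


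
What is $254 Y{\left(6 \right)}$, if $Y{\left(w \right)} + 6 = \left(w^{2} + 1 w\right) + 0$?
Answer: $9144$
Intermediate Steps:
$Y{\left(w \right)} = -6 + w + w^{2}$ ($Y{\left(w \right)} = -6 + \left(\left(w^{2} + 1 w\right) + 0\right) = -6 + \left(\left(w^{2} + w\right) + 0\right) = -6 + \left(\left(w + w^{2}\right) + 0\right) = -6 + \left(w + w^{2}\right) = -6 + w + w^{2}$)
$254 Y{\left(6 \right)} = 254 \left(-6 + 6 + 6^{2}\right) = 254 \left(-6 + 6 + 36\right) = 254 \cdot 36 = 9144$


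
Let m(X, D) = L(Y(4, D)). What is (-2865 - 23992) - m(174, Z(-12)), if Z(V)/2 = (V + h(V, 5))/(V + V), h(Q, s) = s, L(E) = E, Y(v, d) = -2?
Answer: -26855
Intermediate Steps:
Z(V) = (5 + V)/V (Z(V) = 2*((V + 5)/(V + V)) = 2*((5 + V)/((2*V))) = 2*((5 + V)*(1/(2*V))) = 2*((5 + V)/(2*V)) = (5 + V)/V)
m(X, D) = -2
(-2865 - 23992) - m(174, Z(-12)) = (-2865 - 23992) - 1*(-2) = -26857 + 2 = -26855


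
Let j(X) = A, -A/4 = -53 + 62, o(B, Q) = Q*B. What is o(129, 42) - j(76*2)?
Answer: 5454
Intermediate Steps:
o(B, Q) = B*Q
A = -36 (A = -4*(-53 + 62) = -4*9 = -36)
j(X) = -36
o(129, 42) - j(76*2) = 129*42 - 1*(-36) = 5418 + 36 = 5454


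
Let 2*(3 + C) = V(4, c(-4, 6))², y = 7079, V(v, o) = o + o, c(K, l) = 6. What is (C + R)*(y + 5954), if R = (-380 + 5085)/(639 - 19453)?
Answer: 16857677213/18814 ≈ 8.9602e+5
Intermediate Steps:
V(v, o) = 2*o
R = -4705/18814 (R = 4705/(-18814) = 4705*(-1/18814) = -4705/18814 ≈ -0.25008)
C = 69 (C = -3 + (2*6)²/2 = -3 + (½)*12² = -3 + (½)*144 = -3 + 72 = 69)
(C + R)*(y + 5954) = (69 - 4705/18814)*(7079 + 5954) = (1293461/18814)*13033 = 16857677213/18814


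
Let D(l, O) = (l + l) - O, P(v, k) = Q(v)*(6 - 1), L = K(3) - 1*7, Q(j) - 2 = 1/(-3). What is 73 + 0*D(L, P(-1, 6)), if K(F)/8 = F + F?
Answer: 73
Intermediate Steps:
Q(j) = 5/3 (Q(j) = 2 + 1/(-3) = 2 - ⅓ = 5/3)
K(F) = 16*F (K(F) = 8*(F + F) = 8*(2*F) = 16*F)
L = 41 (L = 16*3 - 1*7 = 48 - 7 = 41)
P(v, k) = 25/3 (P(v, k) = 5*(6 - 1)/3 = (5/3)*5 = 25/3)
D(l, O) = -O + 2*l (D(l, O) = 2*l - O = -O + 2*l)
73 + 0*D(L, P(-1, 6)) = 73 + 0*(-1*25/3 + 2*41) = 73 + 0*(-25/3 + 82) = 73 + 0*(221/3) = 73 + 0 = 73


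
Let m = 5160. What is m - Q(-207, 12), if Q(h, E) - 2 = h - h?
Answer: 5158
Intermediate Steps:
Q(h, E) = 2 (Q(h, E) = 2 + (h - h) = 2 + 0 = 2)
m - Q(-207, 12) = 5160 - 1*2 = 5160 - 2 = 5158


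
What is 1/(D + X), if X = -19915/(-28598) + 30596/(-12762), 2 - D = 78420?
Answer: -182483838/14310328022873 ≈ -1.2752e-5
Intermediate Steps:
D = -78418 (D = 2 - 1*78420 = 2 - 78420 = -78418)
X = -310414589/182483838 (X = -19915*(-1/28598) + 30596*(-1/12762) = 19915/28598 - 15298/6381 = -310414589/182483838 ≈ -1.7011)
1/(D + X) = 1/(-78418 - 310414589/182483838) = 1/(-14310328022873/182483838) = -182483838/14310328022873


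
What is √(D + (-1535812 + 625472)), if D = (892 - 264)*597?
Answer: 8*I*√8366 ≈ 731.73*I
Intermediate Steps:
D = 374916 (D = 628*597 = 374916)
√(D + (-1535812 + 625472)) = √(374916 + (-1535812 + 625472)) = √(374916 - 910340) = √(-535424) = 8*I*√8366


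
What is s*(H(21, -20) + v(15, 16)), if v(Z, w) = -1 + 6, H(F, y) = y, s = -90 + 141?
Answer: -765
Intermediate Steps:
s = 51
v(Z, w) = 5
s*(H(21, -20) + v(15, 16)) = 51*(-20 + 5) = 51*(-15) = -765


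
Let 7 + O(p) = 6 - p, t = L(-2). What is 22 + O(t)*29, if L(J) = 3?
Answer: -94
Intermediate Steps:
t = 3
O(p) = -1 - p (O(p) = -7 + (6 - p) = -1 - p)
22 + O(t)*29 = 22 + (-1 - 1*3)*29 = 22 + (-1 - 3)*29 = 22 - 4*29 = 22 - 116 = -94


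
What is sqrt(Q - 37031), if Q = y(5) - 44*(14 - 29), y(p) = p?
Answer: I*sqrt(36366) ≈ 190.7*I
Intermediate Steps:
Q = 665 (Q = 5 - 44*(14 - 29) = 5 - 44*(-15) = 5 + 660 = 665)
sqrt(Q - 37031) = sqrt(665 - 37031) = sqrt(-36366) = I*sqrt(36366)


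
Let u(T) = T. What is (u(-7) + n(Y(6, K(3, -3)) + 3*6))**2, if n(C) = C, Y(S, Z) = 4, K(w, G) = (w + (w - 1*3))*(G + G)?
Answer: 225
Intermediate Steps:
K(w, G) = 2*G*(-3 + 2*w) (K(w, G) = (w + (w - 3))*(2*G) = (w + (-3 + w))*(2*G) = (-3 + 2*w)*(2*G) = 2*G*(-3 + 2*w))
(u(-7) + n(Y(6, K(3, -3)) + 3*6))**2 = (-7 + (4 + 3*6))**2 = (-7 + (4 + 18))**2 = (-7 + 22)**2 = 15**2 = 225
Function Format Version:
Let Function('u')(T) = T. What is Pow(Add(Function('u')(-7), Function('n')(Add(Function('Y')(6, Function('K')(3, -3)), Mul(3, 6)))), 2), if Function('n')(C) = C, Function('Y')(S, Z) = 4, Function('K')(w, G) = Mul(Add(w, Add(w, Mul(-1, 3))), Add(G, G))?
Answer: 225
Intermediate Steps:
Function('K')(w, G) = Mul(2, G, Add(-3, Mul(2, w))) (Function('K')(w, G) = Mul(Add(w, Add(w, -3)), Mul(2, G)) = Mul(Add(w, Add(-3, w)), Mul(2, G)) = Mul(Add(-3, Mul(2, w)), Mul(2, G)) = Mul(2, G, Add(-3, Mul(2, w))))
Pow(Add(Function('u')(-7), Function('n')(Add(Function('Y')(6, Function('K')(3, -3)), Mul(3, 6)))), 2) = Pow(Add(-7, Add(4, Mul(3, 6))), 2) = Pow(Add(-7, Add(4, 18)), 2) = Pow(Add(-7, 22), 2) = Pow(15, 2) = 225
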